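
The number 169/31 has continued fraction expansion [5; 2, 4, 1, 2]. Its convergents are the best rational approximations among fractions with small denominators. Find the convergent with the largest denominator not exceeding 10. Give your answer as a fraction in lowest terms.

a_0 = 5: 5/1  (≤ bound)
a_1 = 2: 11/2  (≤ bound)
a_2 = 4: 49/9  (≤ bound)
a_3 = 1: 60/11  (> 10, stop)

49/9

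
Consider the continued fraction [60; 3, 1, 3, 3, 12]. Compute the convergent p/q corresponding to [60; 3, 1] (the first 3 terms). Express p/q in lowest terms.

Compute successive convergents:
a_0 = 60: 60/1
a_1 = 3: 181/3
a_2 = 1: 241/4

241/4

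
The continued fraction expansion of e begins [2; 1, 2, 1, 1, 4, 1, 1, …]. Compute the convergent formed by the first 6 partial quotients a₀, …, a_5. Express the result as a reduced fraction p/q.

Work from the innermost term outward:
Start with 4.
1 + 1/(4/1) = 1 + 1/4 = 5/4
1 + 1/(5/4) = 1 + 4/5 = 9/5
2 + 1/(9/5) = 2 + 5/9 = 23/9
1 + 1/(23/9) = 1 + 9/23 = 32/23
2 + 1/(32/23) = 2 + 23/32 = 87/32

87/32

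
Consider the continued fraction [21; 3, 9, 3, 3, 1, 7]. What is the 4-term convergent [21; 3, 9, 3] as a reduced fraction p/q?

1855/87

a_0 = 21: 21/1
a_1 = 3: 64/3
a_2 = 9: 597/28
a_3 = 3: 1855/87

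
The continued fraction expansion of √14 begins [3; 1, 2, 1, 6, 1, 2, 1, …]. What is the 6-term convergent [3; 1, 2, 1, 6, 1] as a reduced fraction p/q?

116/31

a_0 = 3: 3/1
a_1 = 1: 4/1
a_2 = 2: 11/3
a_3 = 1: 15/4
a_4 = 6: 101/27
a_5 = 1: 116/31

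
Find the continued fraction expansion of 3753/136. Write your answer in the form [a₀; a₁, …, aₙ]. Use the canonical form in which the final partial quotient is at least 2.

3753 ÷ 136 → quotient 27, remainder 81
136 ÷ 81 → quotient 1, remainder 55
81 ÷ 55 → quotient 1, remainder 26
55 ÷ 26 → quotient 2, remainder 3
26 ÷ 3 → quotient 8, remainder 2
3 ÷ 2 → quotient 1, remainder 1
2 ÷ 1 → quotient 2, remainder 0

[27; 1, 1, 2, 8, 1, 2]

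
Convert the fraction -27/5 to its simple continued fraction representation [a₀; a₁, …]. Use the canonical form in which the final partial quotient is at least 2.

[-6; 1, 1, 2]

Run the Euclidean algorithm, recording each quotient:
⌊-27/5⌋ = -6, remainder 3
⌊5/3⌋ = 1, remainder 2
⌊3/2⌋ = 1, remainder 1
⌊2/1⌋ = 2, remainder 0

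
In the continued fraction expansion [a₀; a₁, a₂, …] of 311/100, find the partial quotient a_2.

11

Run the Euclidean algorithm, recording each quotient:
311 = 3·100 + 11, so a_0 = 3
100 = 9·11 + 1, so a_1 = 9
11 = 11·1 + 0, so a_2 = 11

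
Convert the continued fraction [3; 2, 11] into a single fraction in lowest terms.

80/23

Work from the innermost term outward:
Start with 11.
2 + 1/(11/1) = 2 + 1/11 = 23/11
3 + 1/(23/11) = 3 + 11/23 = 80/23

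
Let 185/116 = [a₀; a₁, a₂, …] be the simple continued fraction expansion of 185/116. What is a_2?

Repeatedly divide and take the remainder:
185 = 1·116 + 69, so a_0 = 1
116 = 1·69 + 47, so a_1 = 1
69 = 1·47 + 22, so a_2 = 1

1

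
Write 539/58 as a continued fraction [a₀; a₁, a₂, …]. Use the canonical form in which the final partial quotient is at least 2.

Run the Euclidean algorithm, recording each quotient:
539 = 9·58 + 17, so a_0 = 9
58 = 3·17 + 7, so a_1 = 3
17 = 2·7 + 3, so a_2 = 2
7 = 2·3 + 1, so a_3 = 2
3 = 3·1 + 0, so a_4 = 3

[9; 3, 2, 2, 3]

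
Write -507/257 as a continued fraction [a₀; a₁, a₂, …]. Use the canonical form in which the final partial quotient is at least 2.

Apply division with remainder until the remainder is 0:
-507 ÷ 257 → quotient -2, remainder 7
257 ÷ 7 → quotient 36, remainder 5
7 ÷ 5 → quotient 1, remainder 2
5 ÷ 2 → quotient 2, remainder 1
2 ÷ 1 → quotient 2, remainder 0

[-2; 36, 1, 2, 2]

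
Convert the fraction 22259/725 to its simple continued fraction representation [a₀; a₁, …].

22259 = 30·725 + 509, so a_0 = 30
725 = 1·509 + 216, so a_1 = 1
509 = 2·216 + 77, so a_2 = 2
216 = 2·77 + 62, so a_3 = 2
77 = 1·62 + 15, so a_4 = 1
62 = 4·15 + 2, so a_5 = 4
15 = 7·2 + 1, so a_6 = 7
2 = 2·1 + 0, so a_7 = 2

[30; 1, 2, 2, 1, 4, 7, 2]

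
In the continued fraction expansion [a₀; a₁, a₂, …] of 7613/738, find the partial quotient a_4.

⌊7613/738⌋ = 10, remainder 233
⌊738/233⌋ = 3, remainder 39
⌊233/39⌋ = 5, remainder 38
⌊39/38⌋ = 1, remainder 1
⌊38/1⌋ = 38, remainder 0

38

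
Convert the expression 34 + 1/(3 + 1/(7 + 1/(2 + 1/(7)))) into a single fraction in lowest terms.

a_0 = 34: 34/1
a_1 = 3: 103/3
a_2 = 7: 755/22
a_3 = 2: 1613/47
a_4 = 7: 12046/351

12046/351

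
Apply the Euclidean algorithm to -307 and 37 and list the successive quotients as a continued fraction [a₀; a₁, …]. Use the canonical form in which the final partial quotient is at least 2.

[-9; 1, 2, 2, 1, 3]

-307 ÷ 37 → quotient -9, remainder 26
37 ÷ 26 → quotient 1, remainder 11
26 ÷ 11 → quotient 2, remainder 4
11 ÷ 4 → quotient 2, remainder 3
4 ÷ 3 → quotient 1, remainder 1
3 ÷ 1 → quotient 3, remainder 0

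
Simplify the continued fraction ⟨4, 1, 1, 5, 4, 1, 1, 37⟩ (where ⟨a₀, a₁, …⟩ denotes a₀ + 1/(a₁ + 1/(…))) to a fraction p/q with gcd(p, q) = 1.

17575/3868

Compute successive convergents:
a_0 = 4: 4/1
a_1 = 1: 5/1
a_2 = 1: 9/2
a_3 = 5: 50/11
a_4 = 4: 209/46
a_5 = 1: 259/57
a_6 = 1: 468/103
a_7 = 37: 17575/3868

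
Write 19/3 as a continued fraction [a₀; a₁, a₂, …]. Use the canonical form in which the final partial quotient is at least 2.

[6; 3]

⌊19/3⌋ = 6, remainder 1
⌊3/1⌋ = 3, remainder 0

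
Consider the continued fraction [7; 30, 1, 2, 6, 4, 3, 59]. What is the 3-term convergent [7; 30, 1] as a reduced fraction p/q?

218/31

Starting at the tail and folding back:
Start with 1.
30 + 1/(1/1) = 30 + 1/1 = 31/1
7 + 1/(31/1) = 7 + 1/31 = 218/31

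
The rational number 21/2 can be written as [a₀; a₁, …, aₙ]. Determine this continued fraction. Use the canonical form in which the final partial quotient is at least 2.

21 ÷ 2 → quotient 10, remainder 1
2 ÷ 1 → quotient 2, remainder 0

[10; 2]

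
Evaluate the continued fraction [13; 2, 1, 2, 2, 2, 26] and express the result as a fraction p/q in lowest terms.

16244/1215

a_0 = 13: 13/1
a_1 = 2: 27/2
a_2 = 1: 40/3
a_3 = 2: 107/8
a_4 = 2: 254/19
a_5 = 2: 615/46
a_6 = 26: 16244/1215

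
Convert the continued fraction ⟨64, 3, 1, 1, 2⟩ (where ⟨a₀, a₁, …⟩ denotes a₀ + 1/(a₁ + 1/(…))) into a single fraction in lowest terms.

Compute successive convergents:
a_0 = 64: 64/1
a_1 = 3: 193/3
a_2 = 1: 257/4
a_3 = 1: 450/7
a_4 = 2: 1157/18

1157/18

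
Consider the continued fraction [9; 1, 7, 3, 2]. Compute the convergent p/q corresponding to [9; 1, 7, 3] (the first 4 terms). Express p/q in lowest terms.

247/25

Start with 3.
7 + 1/(3/1) = 7 + 1/3 = 22/3
1 + 1/(22/3) = 1 + 3/22 = 25/22
9 + 1/(25/22) = 9 + 22/25 = 247/25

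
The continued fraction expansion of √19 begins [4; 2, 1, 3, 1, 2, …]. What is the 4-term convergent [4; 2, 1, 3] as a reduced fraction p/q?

48/11

Compute successive convergents:
a_0 = 4: 4/1
a_1 = 2: 9/2
a_2 = 1: 13/3
a_3 = 3: 48/11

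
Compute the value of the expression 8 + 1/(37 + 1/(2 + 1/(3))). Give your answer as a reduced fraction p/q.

a_0 = 8: 8/1
a_1 = 37: 297/37
a_2 = 2: 602/75
a_3 = 3: 2103/262

2103/262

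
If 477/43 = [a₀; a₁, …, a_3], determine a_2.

1

477 ÷ 43 → quotient 11, remainder 4
43 ÷ 4 → quotient 10, remainder 3
4 ÷ 3 → quotient 1, remainder 1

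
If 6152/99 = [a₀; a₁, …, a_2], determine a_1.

⌊6152/99⌋ = 62, remainder 14
⌊99/14⌋ = 7, remainder 1

7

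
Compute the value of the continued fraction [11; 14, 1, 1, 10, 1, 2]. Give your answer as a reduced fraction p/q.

a_0 = 11: 11/1
a_1 = 14: 155/14
a_2 = 1: 166/15
a_3 = 1: 321/29
a_4 = 10: 3376/305
a_5 = 1: 3697/334
a_6 = 2: 10770/973

10770/973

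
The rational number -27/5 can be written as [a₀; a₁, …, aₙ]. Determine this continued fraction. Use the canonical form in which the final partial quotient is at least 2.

-27 = -6·5 + 3, so a_0 = -6
5 = 1·3 + 2, so a_1 = 1
3 = 1·2 + 1, so a_2 = 1
2 = 2·1 + 0, so a_3 = 2

[-6; 1, 1, 2]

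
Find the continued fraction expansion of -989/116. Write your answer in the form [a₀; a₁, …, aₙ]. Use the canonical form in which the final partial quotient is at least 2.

[-9; 2, 9, 6]

Repeatedly divide and take the remainder:
-989 ÷ 116 → quotient -9, remainder 55
116 ÷ 55 → quotient 2, remainder 6
55 ÷ 6 → quotient 9, remainder 1
6 ÷ 1 → quotient 6, remainder 0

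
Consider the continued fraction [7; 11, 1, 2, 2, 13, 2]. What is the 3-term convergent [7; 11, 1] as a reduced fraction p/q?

Start with 1.
11 + 1/(1/1) = 11 + 1/1 = 12/1
7 + 1/(12/1) = 7 + 1/12 = 85/12

85/12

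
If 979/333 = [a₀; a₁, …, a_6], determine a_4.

1

979 = 2·333 + 313, so a_0 = 2
333 = 1·313 + 20, so a_1 = 1
313 = 15·20 + 13, so a_2 = 15
20 = 1·13 + 7, so a_3 = 1
13 = 1·7 + 6, so a_4 = 1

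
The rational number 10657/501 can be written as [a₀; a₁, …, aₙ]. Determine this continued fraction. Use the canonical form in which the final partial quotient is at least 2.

[21; 3, 1, 2, 6, 7]

10657 ÷ 501 → quotient 21, remainder 136
501 ÷ 136 → quotient 3, remainder 93
136 ÷ 93 → quotient 1, remainder 43
93 ÷ 43 → quotient 2, remainder 7
43 ÷ 7 → quotient 6, remainder 1
7 ÷ 1 → quotient 7, remainder 0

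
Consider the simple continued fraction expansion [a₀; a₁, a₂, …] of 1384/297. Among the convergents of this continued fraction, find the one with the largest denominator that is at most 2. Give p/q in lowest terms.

9/2

List convergents until the denominator exceeds the bound:
a_0 = 4: 4/1  (≤ bound)
a_1 = 1: 5/1  (≤ bound)
a_2 = 1: 9/2  (≤ bound)
a_3 = 1: 14/3  (> 2, stop)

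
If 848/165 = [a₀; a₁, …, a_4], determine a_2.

⌊848/165⌋ = 5, remainder 23
⌊165/23⌋ = 7, remainder 4
⌊23/4⌋ = 5, remainder 3

5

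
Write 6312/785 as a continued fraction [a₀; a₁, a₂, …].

6312 ÷ 785 → quotient 8, remainder 32
785 ÷ 32 → quotient 24, remainder 17
32 ÷ 17 → quotient 1, remainder 15
17 ÷ 15 → quotient 1, remainder 2
15 ÷ 2 → quotient 7, remainder 1
2 ÷ 1 → quotient 2, remainder 0

[8; 24, 1, 1, 7, 2]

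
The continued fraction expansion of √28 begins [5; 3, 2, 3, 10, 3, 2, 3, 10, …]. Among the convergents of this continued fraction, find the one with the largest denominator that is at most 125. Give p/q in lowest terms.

a_0 = 5: 5/1  (≤ bound)
a_1 = 3: 16/3  (≤ bound)
a_2 = 2: 37/7  (≤ bound)
a_3 = 3: 127/24  (≤ bound)
a_4 = 10: 1307/247  (> 125, stop)

127/24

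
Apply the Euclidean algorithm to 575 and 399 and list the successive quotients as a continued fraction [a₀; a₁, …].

⌊575/399⌋ = 1, remainder 176
⌊399/176⌋ = 2, remainder 47
⌊176/47⌋ = 3, remainder 35
⌊47/35⌋ = 1, remainder 12
⌊35/12⌋ = 2, remainder 11
⌊12/11⌋ = 1, remainder 1
⌊11/1⌋ = 11, remainder 0

[1; 2, 3, 1, 2, 1, 11]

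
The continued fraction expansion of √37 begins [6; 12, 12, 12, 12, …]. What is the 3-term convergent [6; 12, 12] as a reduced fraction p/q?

882/145

Use the convergent recurrence hₖ = aₖ·hₖ₋₁ + hₖ₋₂ (and likewise for the denominators kₖ):
a_0 = 6: 6/1
a_1 = 12: 73/12
a_2 = 12: 882/145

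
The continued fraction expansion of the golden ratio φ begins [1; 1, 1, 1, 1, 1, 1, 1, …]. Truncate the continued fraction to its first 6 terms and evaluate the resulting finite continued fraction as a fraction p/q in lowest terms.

a_0 = 1: 1/1
a_1 = 1: 2/1
a_2 = 1: 3/2
a_3 = 1: 5/3
a_4 = 1: 8/5
a_5 = 1: 13/8

13/8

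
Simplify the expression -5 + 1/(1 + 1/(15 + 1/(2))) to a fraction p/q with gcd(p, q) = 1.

Build up convergents one term at a time:
a_0 = -5: -5/1
a_1 = 1: -4/1
a_2 = 15: -65/16
a_3 = 2: -134/33

-134/33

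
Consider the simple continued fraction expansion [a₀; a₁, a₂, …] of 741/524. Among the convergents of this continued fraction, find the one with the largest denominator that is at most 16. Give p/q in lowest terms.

a_0 = 1: 1/1  (≤ bound)
a_1 = 2: 3/2  (≤ bound)
a_2 = 2: 7/5  (≤ bound)
a_3 = 2: 17/12  (≤ bound)
a_4 = 2: 41/29  (> 16, stop)

17/12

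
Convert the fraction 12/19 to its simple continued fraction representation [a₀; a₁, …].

Apply division with remainder until the remainder is 0:
⌊12/19⌋ = 0, remainder 12
⌊19/12⌋ = 1, remainder 7
⌊12/7⌋ = 1, remainder 5
⌊7/5⌋ = 1, remainder 2
⌊5/2⌋ = 2, remainder 1
⌊2/1⌋ = 2, remainder 0

[0; 1, 1, 1, 2, 2]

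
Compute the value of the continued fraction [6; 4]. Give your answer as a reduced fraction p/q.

Start with 4.
6 + 1/(4/1) = 6 + 1/4 = 25/4

25/4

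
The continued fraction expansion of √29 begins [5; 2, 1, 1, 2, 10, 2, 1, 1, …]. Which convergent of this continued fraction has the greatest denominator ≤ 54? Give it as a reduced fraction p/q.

70/13

List convergents until the denominator exceeds the bound:
a_0 = 5: 5/1  (≤ bound)
a_1 = 2: 11/2  (≤ bound)
a_2 = 1: 16/3  (≤ bound)
a_3 = 1: 27/5  (≤ bound)
a_4 = 2: 70/13  (≤ bound)
a_5 = 10: 727/135  (> 54, stop)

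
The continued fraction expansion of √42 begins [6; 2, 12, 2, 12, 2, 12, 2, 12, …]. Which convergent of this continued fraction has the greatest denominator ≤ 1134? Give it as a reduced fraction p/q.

4206/649

List convergents until the denominator exceeds the bound:
a_0 = 6: 6/1  (≤ bound)
a_1 = 2: 13/2  (≤ bound)
a_2 = 12: 162/25  (≤ bound)
a_3 = 2: 337/52  (≤ bound)
a_4 = 12: 4206/649  (≤ bound)
a_5 = 2: 8749/1350  (> 1134, stop)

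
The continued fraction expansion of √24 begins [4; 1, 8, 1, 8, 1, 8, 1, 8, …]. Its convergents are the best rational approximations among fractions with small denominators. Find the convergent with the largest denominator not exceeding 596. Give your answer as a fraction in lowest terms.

485/99

a_0 = 4: 4/1  (≤ bound)
a_1 = 1: 5/1  (≤ bound)
a_2 = 8: 44/9  (≤ bound)
a_3 = 1: 49/10  (≤ bound)
a_4 = 8: 436/89  (≤ bound)
a_5 = 1: 485/99  (≤ bound)
a_6 = 8: 4316/881  (> 596, stop)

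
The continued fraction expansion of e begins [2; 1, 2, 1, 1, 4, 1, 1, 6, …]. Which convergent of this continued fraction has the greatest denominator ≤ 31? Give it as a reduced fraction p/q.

19/7

List convergents until the denominator exceeds the bound:
a_0 = 2: 2/1  (≤ bound)
a_1 = 1: 3/1  (≤ bound)
a_2 = 2: 8/3  (≤ bound)
a_3 = 1: 11/4  (≤ bound)
a_4 = 1: 19/7  (≤ bound)
a_5 = 4: 87/32  (> 31, stop)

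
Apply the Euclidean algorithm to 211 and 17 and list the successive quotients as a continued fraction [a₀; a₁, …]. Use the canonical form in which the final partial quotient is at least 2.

[12; 2, 2, 3]

Repeatedly divide and take the remainder:
211 ÷ 17 → quotient 12, remainder 7
17 ÷ 7 → quotient 2, remainder 3
7 ÷ 3 → quotient 2, remainder 1
3 ÷ 1 → quotient 3, remainder 0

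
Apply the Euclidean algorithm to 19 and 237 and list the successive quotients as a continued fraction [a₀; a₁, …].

19 ÷ 237 → quotient 0, remainder 19
237 ÷ 19 → quotient 12, remainder 9
19 ÷ 9 → quotient 2, remainder 1
9 ÷ 1 → quotient 9, remainder 0

[0; 12, 2, 9]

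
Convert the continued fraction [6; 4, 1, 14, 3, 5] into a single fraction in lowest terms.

7499/1209

a_0 = 6: 6/1
a_1 = 4: 25/4
a_2 = 1: 31/5
a_3 = 14: 459/74
a_4 = 3: 1408/227
a_5 = 5: 7499/1209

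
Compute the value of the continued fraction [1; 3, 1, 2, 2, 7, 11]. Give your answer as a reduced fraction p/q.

Start with 11.
7 + 1/(11/1) = 7 + 1/11 = 78/11
2 + 1/(78/11) = 2 + 11/78 = 167/78
2 + 1/(167/78) = 2 + 78/167 = 412/167
1 + 1/(412/167) = 1 + 167/412 = 579/412
3 + 1/(579/412) = 3 + 412/579 = 2149/579
1 + 1/(2149/579) = 1 + 579/2149 = 2728/2149

2728/2149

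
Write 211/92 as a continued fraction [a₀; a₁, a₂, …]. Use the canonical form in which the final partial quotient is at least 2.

211 = 2·92 + 27, so a_0 = 2
92 = 3·27 + 11, so a_1 = 3
27 = 2·11 + 5, so a_2 = 2
11 = 2·5 + 1, so a_3 = 2
5 = 5·1 + 0, so a_4 = 5

[2; 3, 2, 2, 5]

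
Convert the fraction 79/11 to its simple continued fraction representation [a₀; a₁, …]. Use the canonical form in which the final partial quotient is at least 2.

[7; 5, 2]

⌊79/11⌋ = 7, remainder 2
⌊11/2⌋ = 5, remainder 1
⌊2/1⌋ = 2, remainder 0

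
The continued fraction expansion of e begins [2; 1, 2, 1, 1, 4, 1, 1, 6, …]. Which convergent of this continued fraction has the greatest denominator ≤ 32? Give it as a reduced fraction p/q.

a_0 = 2: 2/1  (≤ bound)
a_1 = 1: 3/1  (≤ bound)
a_2 = 2: 8/3  (≤ bound)
a_3 = 1: 11/4  (≤ bound)
a_4 = 1: 19/7  (≤ bound)
a_5 = 4: 87/32  (≤ bound)
a_6 = 1: 106/39  (> 32, stop)

87/32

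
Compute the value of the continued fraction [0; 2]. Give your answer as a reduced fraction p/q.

1/2

Use the convergent recurrence hₖ = aₖ·hₖ₋₁ + hₖ₋₂ (and likewise for the denominators kₖ):
a_0 = 0: 0/1
a_1 = 2: 1/2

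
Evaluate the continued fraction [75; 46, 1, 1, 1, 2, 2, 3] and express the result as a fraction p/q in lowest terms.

Start with 3.
2 + 1/(3/1) = 2 + 1/3 = 7/3
2 + 1/(7/3) = 2 + 3/7 = 17/7
1 + 1/(17/7) = 1 + 7/17 = 24/17
1 + 1/(24/17) = 1 + 17/24 = 41/24
1 + 1/(41/24) = 1 + 24/41 = 65/41
46 + 1/(65/41) = 46 + 41/65 = 3031/65
75 + 1/(3031/65) = 75 + 65/3031 = 227390/3031

227390/3031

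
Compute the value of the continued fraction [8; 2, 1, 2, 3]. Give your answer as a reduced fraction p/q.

Starting at the tail and folding back:
Start with 3.
2 + 1/(3/1) = 2 + 1/3 = 7/3
1 + 1/(7/3) = 1 + 3/7 = 10/7
2 + 1/(10/7) = 2 + 7/10 = 27/10
8 + 1/(27/10) = 8 + 10/27 = 226/27

226/27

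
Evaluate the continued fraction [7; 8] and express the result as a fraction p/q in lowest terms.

57/8

a_0 = 7: 7/1
a_1 = 8: 57/8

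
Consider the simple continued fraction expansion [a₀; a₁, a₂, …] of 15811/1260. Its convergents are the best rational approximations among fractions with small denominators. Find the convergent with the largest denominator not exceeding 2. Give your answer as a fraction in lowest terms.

25/2

a_0 = 12: 12/1  (≤ bound)
a_1 = 1: 13/1  (≤ bound)
a_2 = 1: 25/2  (≤ bound)
a_3 = 4: 113/9  (> 2, stop)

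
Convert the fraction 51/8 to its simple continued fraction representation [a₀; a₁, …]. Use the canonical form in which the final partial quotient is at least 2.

[6; 2, 1, 2]

⌊51/8⌋ = 6, remainder 3
⌊8/3⌋ = 2, remainder 2
⌊3/2⌋ = 1, remainder 1
⌊2/1⌋ = 2, remainder 0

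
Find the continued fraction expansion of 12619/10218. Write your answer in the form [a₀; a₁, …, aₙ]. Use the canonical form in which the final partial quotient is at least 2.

[1; 4, 3, 1, 10, 6, 9]

⌊12619/10218⌋ = 1, remainder 2401
⌊10218/2401⌋ = 4, remainder 614
⌊2401/614⌋ = 3, remainder 559
⌊614/559⌋ = 1, remainder 55
⌊559/55⌋ = 10, remainder 9
⌊55/9⌋ = 6, remainder 1
⌊9/1⌋ = 9, remainder 0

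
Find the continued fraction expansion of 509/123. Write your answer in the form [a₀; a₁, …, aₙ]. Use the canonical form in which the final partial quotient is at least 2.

[4; 7, 4, 4]

Run the Euclidean algorithm, recording each quotient:
509 = 4·123 + 17, so a_0 = 4
123 = 7·17 + 4, so a_1 = 7
17 = 4·4 + 1, so a_2 = 4
4 = 4·1 + 0, so a_3 = 4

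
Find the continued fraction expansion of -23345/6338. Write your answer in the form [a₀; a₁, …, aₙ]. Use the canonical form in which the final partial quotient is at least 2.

[-4; 3, 6, 3, 52, 2]

Run the Euclidean algorithm, recording each quotient:
-23345 = -4·6338 + 2007, so a_0 = -4
6338 = 3·2007 + 317, so a_1 = 3
2007 = 6·317 + 105, so a_2 = 6
317 = 3·105 + 2, so a_3 = 3
105 = 52·2 + 1, so a_4 = 52
2 = 2·1 + 0, so a_5 = 2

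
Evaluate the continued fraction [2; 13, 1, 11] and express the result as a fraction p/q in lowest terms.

Work from the innermost term outward:
Start with 11.
1 + 1/(11/1) = 1 + 1/11 = 12/11
13 + 1/(12/11) = 13 + 11/12 = 167/12
2 + 1/(167/12) = 2 + 12/167 = 346/167

346/167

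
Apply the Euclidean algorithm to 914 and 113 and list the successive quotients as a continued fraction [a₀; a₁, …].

[8; 11, 3, 3]

914 ÷ 113 → quotient 8, remainder 10
113 ÷ 10 → quotient 11, remainder 3
10 ÷ 3 → quotient 3, remainder 1
3 ÷ 1 → quotient 3, remainder 0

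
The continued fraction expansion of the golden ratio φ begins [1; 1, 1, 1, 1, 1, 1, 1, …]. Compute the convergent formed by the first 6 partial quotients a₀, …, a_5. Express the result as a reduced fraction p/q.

13/8

Start with 1.
1 + 1/(1/1) = 1 + 1/1 = 2/1
1 + 1/(2/1) = 1 + 1/2 = 3/2
1 + 1/(3/2) = 1 + 2/3 = 5/3
1 + 1/(5/3) = 1 + 3/5 = 8/5
1 + 1/(8/5) = 1 + 5/8 = 13/8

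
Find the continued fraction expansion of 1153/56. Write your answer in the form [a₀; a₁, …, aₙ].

[20; 1, 1, 2, 3, 3]

Run the Euclidean algorithm, recording each quotient:
⌊1153/56⌋ = 20, remainder 33
⌊56/33⌋ = 1, remainder 23
⌊33/23⌋ = 1, remainder 10
⌊23/10⌋ = 2, remainder 3
⌊10/3⌋ = 3, remainder 1
⌊3/1⌋ = 3, remainder 0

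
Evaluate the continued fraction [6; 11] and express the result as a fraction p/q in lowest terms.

a_0 = 6: 6/1
a_1 = 11: 67/11

67/11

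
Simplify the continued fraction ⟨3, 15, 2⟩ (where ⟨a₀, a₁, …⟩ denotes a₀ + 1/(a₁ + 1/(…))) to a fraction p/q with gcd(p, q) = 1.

95/31

Compute successive convergents:
a_0 = 3: 3/1
a_1 = 15: 46/15
a_2 = 2: 95/31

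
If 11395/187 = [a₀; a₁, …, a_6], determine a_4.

1

11395 ÷ 187 → quotient 60, remainder 175
187 ÷ 175 → quotient 1, remainder 12
175 ÷ 12 → quotient 14, remainder 7
12 ÷ 7 → quotient 1, remainder 5
7 ÷ 5 → quotient 1, remainder 2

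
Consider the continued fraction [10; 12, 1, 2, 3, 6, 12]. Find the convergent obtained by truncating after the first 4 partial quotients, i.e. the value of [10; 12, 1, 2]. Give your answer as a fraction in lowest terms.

Start with 2.
1 + 1/(2/1) = 1 + 1/2 = 3/2
12 + 1/(3/2) = 12 + 2/3 = 38/3
10 + 1/(38/3) = 10 + 3/38 = 383/38

383/38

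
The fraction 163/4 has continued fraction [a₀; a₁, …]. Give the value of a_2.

163 = 40·4 + 3, so a_0 = 40
4 = 1·3 + 1, so a_1 = 1
3 = 3·1 + 0, so a_2 = 3

3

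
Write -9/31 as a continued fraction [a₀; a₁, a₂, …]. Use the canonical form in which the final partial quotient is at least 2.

Apply division with remainder until the remainder is 0:
-9 = -1·31 + 22, so a_0 = -1
31 = 1·22 + 9, so a_1 = 1
22 = 2·9 + 4, so a_2 = 2
9 = 2·4 + 1, so a_3 = 2
4 = 4·1 + 0, so a_4 = 4

[-1; 1, 2, 2, 4]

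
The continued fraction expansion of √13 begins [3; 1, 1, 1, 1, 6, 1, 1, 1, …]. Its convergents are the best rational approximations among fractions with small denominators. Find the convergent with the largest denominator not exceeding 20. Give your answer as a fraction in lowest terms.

a_0 = 3: 3/1  (≤ bound)
a_1 = 1: 4/1  (≤ bound)
a_2 = 1: 7/2  (≤ bound)
a_3 = 1: 11/3  (≤ bound)
a_4 = 1: 18/5  (≤ bound)
a_5 = 6: 119/33  (> 20, stop)

18/5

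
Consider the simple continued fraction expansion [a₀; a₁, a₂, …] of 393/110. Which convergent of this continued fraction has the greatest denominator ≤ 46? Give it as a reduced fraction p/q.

List convergents until the denominator exceeds the bound:
a_0 = 3: 3/1  (≤ bound)
a_1 = 1: 4/1  (≤ bound)
a_2 = 1: 7/2  (≤ bound)
a_3 = 2: 18/5  (≤ bound)
a_4 = 1: 25/7  (≤ bound)
a_5 = 15: 393/110  (> 46, stop)

25/7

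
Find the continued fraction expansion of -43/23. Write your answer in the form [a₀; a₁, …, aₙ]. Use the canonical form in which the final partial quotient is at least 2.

[-2; 7, 1, 2]

-43 ÷ 23 → quotient -2, remainder 3
23 ÷ 3 → quotient 7, remainder 2
3 ÷ 2 → quotient 1, remainder 1
2 ÷ 1 → quotient 2, remainder 0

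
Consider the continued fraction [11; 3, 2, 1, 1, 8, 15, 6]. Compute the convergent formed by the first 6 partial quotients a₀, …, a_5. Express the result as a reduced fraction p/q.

Start with 8.
1 + 1/(8/1) = 1 + 1/8 = 9/8
1 + 1/(9/8) = 1 + 8/9 = 17/9
2 + 1/(17/9) = 2 + 9/17 = 43/17
3 + 1/(43/17) = 3 + 17/43 = 146/43
11 + 1/(146/43) = 11 + 43/146 = 1649/146

1649/146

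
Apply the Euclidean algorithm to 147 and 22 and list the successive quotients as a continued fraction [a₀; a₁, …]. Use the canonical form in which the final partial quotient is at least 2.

147 ÷ 22 → quotient 6, remainder 15
22 ÷ 15 → quotient 1, remainder 7
15 ÷ 7 → quotient 2, remainder 1
7 ÷ 1 → quotient 7, remainder 0

[6; 1, 2, 7]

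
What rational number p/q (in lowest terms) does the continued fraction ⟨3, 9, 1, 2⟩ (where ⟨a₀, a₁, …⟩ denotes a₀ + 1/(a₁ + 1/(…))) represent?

a_0 = 3: 3/1
a_1 = 9: 28/9
a_2 = 1: 31/10
a_3 = 2: 90/29

90/29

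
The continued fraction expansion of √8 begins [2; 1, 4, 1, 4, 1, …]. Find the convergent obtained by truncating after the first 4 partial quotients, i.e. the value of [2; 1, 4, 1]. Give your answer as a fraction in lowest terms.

Compute successive convergents:
a_0 = 2: 2/1
a_1 = 1: 3/1
a_2 = 4: 14/5
a_3 = 1: 17/6

17/6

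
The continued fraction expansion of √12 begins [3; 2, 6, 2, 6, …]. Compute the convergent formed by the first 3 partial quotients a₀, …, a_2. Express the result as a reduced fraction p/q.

Work from the innermost term outward:
Start with 6.
2 + 1/(6/1) = 2 + 1/6 = 13/6
3 + 1/(13/6) = 3 + 6/13 = 45/13

45/13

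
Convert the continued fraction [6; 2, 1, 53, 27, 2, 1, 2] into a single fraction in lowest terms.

Start with 2.
1 + 1/(2/1) = 1 + 1/2 = 3/2
2 + 1/(3/2) = 2 + 2/3 = 8/3
27 + 1/(8/3) = 27 + 3/8 = 219/8
53 + 1/(219/8) = 53 + 8/219 = 11615/219
1 + 1/(11615/219) = 1 + 219/11615 = 11834/11615
2 + 1/(11834/11615) = 2 + 11615/11834 = 35283/11834
6 + 1/(35283/11834) = 6 + 11834/35283 = 223532/35283

223532/35283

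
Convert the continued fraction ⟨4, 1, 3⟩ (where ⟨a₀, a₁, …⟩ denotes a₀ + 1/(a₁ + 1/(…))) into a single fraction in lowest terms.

Build up convergents one term at a time:
a_0 = 4: 4/1
a_1 = 1: 5/1
a_2 = 3: 19/4

19/4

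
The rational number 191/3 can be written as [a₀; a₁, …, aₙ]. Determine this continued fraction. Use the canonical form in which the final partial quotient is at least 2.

[63; 1, 2]

⌊191/3⌋ = 63, remainder 2
⌊3/2⌋ = 1, remainder 1
⌊2/1⌋ = 2, remainder 0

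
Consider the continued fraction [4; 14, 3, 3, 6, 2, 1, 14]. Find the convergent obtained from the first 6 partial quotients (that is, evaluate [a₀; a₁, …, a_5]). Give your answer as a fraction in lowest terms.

a_0 = 4: 4/1
a_1 = 14: 57/14
a_2 = 3: 175/43
a_3 = 3: 582/143
a_4 = 6: 3667/901
a_5 = 2: 7916/1945

7916/1945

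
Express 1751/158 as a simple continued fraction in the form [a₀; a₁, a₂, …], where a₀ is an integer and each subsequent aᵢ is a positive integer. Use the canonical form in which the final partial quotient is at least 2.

[11; 12, 6, 2]

⌊1751/158⌋ = 11, remainder 13
⌊158/13⌋ = 12, remainder 2
⌊13/2⌋ = 6, remainder 1
⌊2/1⌋ = 2, remainder 0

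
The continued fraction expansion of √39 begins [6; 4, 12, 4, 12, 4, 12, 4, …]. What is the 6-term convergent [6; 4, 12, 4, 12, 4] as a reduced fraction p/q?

62425/9996

a_0 = 6: 6/1
a_1 = 4: 25/4
a_2 = 12: 306/49
a_3 = 4: 1249/200
a_4 = 12: 15294/2449
a_5 = 4: 62425/9996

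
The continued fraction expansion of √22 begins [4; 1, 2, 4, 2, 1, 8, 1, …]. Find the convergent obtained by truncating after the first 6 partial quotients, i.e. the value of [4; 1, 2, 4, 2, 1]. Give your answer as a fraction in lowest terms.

Collapse the nested fraction from the inside out:
Start with 1.
2 + 1/(1/1) = 2 + 1/1 = 3/1
4 + 1/(3/1) = 4 + 1/3 = 13/3
2 + 1/(13/3) = 2 + 3/13 = 29/13
1 + 1/(29/13) = 1 + 13/29 = 42/29
4 + 1/(42/29) = 4 + 29/42 = 197/42

197/42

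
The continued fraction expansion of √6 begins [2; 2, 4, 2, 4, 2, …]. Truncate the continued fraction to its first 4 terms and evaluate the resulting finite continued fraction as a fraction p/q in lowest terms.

49/20

Use the convergent recurrence hₖ = aₖ·hₖ₋₁ + hₖ₋₂ (and likewise for the denominators kₖ):
a_0 = 2: 2/1
a_1 = 2: 5/2
a_2 = 4: 22/9
a_3 = 2: 49/20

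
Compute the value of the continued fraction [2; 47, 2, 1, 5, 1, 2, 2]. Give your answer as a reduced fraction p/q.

12824/6345

a_0 = 2: 2/1
a_1 = 47: 95/47
a_2 = 2: 192/95
a_3 = 1: 287/142
a_4 = 5: 1627/805
a_5 = 1: 1914/947
a_6 = 2: 5455/2699
a_7 = 2: 12824/6345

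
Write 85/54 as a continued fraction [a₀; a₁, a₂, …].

Run the Euclidean algorithm, recording each quotient:
⌊85/54⌋ = 1, remainder 31
⌊54/31⌋ = 1, remainder 23
⌊31/23⌋ = 1, remainder 8
⌊23/8⌋ = 2, remainder 7
⌊8/7⌋ = 1, remainder 1
⌊7/1⌋ = 7, remainder 0

[1; 1, 1, 2, 1, 7]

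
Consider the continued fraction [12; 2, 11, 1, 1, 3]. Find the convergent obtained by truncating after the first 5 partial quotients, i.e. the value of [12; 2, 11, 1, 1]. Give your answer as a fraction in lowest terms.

a_0 = 12: 12/1
a_1 = 2: 25/2
a_2 = 11: 287/23
a_3 = 1: 312/25
a_4 = 1: 599/48

599/48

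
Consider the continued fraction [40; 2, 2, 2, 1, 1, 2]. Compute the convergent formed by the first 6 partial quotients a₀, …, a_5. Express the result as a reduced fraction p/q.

1172/29

Work from the innermost term outward:
Start with 1.
1 + 1/(1/1) = 1 + 1/1 = 2/1
2 + 1/(2/1) = 2 + 1/2 = 5/2
2 + 1/(5/2) = 2 + 2/5 = 12/5
2 + 1/(12/5) = 2 + 5/12 = 29/12
40 + 1/(29/12) = 40 + 12/29 = 1172/29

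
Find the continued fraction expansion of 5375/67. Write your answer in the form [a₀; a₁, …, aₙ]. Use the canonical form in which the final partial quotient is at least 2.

[80; 4, 2, 7]

Apply division with remainder until the remainder is 0:
5375 ÷ 67 → quotient 80, remainder 15
67 ÷ 15 → quotient 4, remainder 7
15 ÷ 7 → quotient 2, remainder 1
7 ÷ 1 → quotient 7, remainder 0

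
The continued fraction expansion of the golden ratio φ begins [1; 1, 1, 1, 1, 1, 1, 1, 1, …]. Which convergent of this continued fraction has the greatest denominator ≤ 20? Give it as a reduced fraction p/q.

21/13

a_0 = 1: 1/1  (≤ bound)
a_1 = 1: 2/1  (≤ bound)
a_2 = 1: 3/2  (≤ bound)
a_3 = 1: 5/3  (≤ bound)
a_4 = 1: 8/5  (≤ bound)
a_5 = 1: 13/8  (≤ bound)
a_6 = 1: 21/13  (≤ bound)
a_7 = 1: 34/21  (> 20, stop)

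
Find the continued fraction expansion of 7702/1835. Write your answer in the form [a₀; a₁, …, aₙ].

⌊7702/1835⌋ = 4, remainder 362
⌊1835/362⌋ = 5, remainder 25
⌊362/25⌋ = 14, remainder 12
⌊25/12⌋ = 2, remainder 1
⌊12/1⌋ = 12, remainder 0

[4; 5, 14, 2, 12]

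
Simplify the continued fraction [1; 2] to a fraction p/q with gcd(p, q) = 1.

a_0 = 1: 1/1
a_1 = 2: 3/2

3/2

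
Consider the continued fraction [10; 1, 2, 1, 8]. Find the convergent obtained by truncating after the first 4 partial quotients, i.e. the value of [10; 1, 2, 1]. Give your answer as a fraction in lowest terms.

a_0 = 10: 10/1
a_1 = 1: 11/1
a_2 = 2: 32/3
a_3 = 1: 43/4

43/4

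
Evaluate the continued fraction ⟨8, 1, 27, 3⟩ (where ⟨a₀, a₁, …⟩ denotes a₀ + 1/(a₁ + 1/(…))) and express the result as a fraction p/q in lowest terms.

Starting at the tail and folding back:
Start with 3.
27 + 1/(3/1) = 27 + 1/3 = 82/3
1 + 1/(82/3) = 1 + 3/82 = 85/82
8 + 1/(85/82) = 8 + 82/85 = 762/85

762/85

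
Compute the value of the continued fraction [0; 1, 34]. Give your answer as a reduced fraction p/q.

a_0 = 0: 0/1
a_1 = 1: 1/1
a_2 = 34: 34/35

34/35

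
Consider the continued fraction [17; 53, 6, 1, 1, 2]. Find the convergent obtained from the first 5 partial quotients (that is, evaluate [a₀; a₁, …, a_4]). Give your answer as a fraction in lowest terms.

11760/691

a_0 = 17: 17/1
a_1 = 53: 902/53
a_2 = 6: 5429/319
a_3 = 1: 6331/372
a_4 = 1: 11760/691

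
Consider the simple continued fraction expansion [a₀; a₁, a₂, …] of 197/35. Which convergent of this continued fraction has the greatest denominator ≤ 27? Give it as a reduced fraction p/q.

List convergents until the denominator exceeds the bound:
a_0 = 5: 5/1  (≤ bound)
a_1 = 1: 6/1  (≤ bound)
a_2 = 1: 11/2  (≤ bound)
a_3 = 1: 17/3  (≤ bound)
a_4 = 2: 45/8  (≤ bound)
a_5 = 4: 197/35  (> 27, stop)

45/8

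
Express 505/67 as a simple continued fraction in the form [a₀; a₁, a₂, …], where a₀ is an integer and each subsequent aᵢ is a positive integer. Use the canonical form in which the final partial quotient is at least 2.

[7; 1, 1, 6, 5]

Run the Euclidean algorithm, recording each quotient:
505 ÷ 67 → quotient 7, remainder 36
67 ÷ 36 → quotient 1, remainder 31
36 ÷ 31 → quotient 1, remainder 5
31 ÷ 5 → quotient 6, remainder 1
5 ÷ 1 → quotient 5, remainder 0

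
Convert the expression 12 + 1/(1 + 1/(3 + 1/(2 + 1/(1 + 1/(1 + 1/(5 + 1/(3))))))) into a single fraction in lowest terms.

Collapse the nested fraction from the inside out:
Start with 3.
5 + 1/(3/1) = 5 + 1/3 = 16/3
1 + 1/(16/3) = 1 + 3/16 = 19/16
1 + 1/(19/16) = 1 + 16/19 = 35/19
2 + 1/(35/19) = 2 + 19/35 = 89/35
3 + 1/(89/35) = 3 + 35/89 = 302/89
1 + 1/(302/89) = 1 + 89/302 = 391/302
12 + 1/(391/302) = 12 + 302/391 = 4994/391

4994/391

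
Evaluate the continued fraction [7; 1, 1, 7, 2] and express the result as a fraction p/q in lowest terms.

Start with 2.
7 + 1/(2/1) = 7 + 1/2 = 15/2
1 + 1/(15/2) = 1 + 2/15 = 17/15
1 + 1/(17/15) = 1 + 15/17 = 32/17
7 + 1/(32/17) = 7 + 17/32 = 241/32

241/32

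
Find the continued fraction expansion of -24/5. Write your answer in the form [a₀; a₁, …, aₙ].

[-5; 5]

⌊-24/5⌋ = -5, remainder 1
⌊5/1⌋ = 5, remainder 0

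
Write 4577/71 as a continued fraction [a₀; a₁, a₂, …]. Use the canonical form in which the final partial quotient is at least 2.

4577 = 64·71 + 33, so a_0 = 64
71 = 2·33 + 5, so a_1 = 2
33 = 6·5 + 3, so a_2 = 6
5 = 1·3 + 2, so a_3 = 1
3 = 1·2 + 1, so a_4 = 1
2 = 2·1 + 0, so a_5 = 2

[64; 2, 6, 1, 1, 2]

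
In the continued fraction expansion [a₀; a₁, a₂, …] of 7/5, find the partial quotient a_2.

2

Run the Euclidean algorithm, recording each quotient:
⌊7/5⌋ = 1, remainder 2
⌊5/2⌋ = 2, remainder 1
⌊2/1⌋ = 2, remainder 0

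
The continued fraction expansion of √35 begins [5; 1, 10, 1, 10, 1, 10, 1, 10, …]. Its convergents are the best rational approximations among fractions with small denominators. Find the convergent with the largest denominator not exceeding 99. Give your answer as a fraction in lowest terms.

71/12

a_0 = 5: 5/1  (≤ bound)
a_1 = 1: 6/1  (≤ bound)
a_2 = 10: 65/11  (≤ bound)
a_3 = 1: 71/12  (≤ bound)
a_4 = 10: 775/131  (> 99, stop)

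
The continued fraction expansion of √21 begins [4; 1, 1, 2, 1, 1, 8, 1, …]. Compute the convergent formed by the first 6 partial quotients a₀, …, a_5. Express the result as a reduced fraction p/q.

55/12

Start with 1.
1 + 1/(1/1) = 1 + 1/1 = 2/1
2 + 1/(2/1) = 2 + 1/2 = 5/2
1 + 1/(5/2) = 1 + 2/5 = 7/5
1 + 1/(7/5) = 1 + 5/7 = 12/7
4 + 1/(12/7) = 4 + 7/12 = 55/12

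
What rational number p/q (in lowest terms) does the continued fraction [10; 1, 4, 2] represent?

119/11

Start with 2.
4 + 1/(2/1) = 4 + 1/2 = 9/2
1 + 1/(9/2) = 1 + 2/9 = 11/9
10 + 1/(11/9) = 10 + 9/11 = 119/11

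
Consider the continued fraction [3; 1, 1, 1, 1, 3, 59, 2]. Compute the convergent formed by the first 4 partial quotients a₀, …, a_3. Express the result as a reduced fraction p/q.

Build up convergents one term at a time:
a_0 = 3: 3/1
a_1 = 1: 4/1
a_2 = 1: 7/2
a_3 = 1: 11/3

11/3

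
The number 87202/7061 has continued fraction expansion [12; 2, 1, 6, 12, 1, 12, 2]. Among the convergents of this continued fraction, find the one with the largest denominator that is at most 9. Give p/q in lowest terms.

a_0 = 12: 12/1  (≤ bound)
a_1 = 2: 25/2  (≤ bound)
a_2 = 1: 37/3  (≤ bound)
a_3 = 6: 247/20  (> 9, stop)

37/3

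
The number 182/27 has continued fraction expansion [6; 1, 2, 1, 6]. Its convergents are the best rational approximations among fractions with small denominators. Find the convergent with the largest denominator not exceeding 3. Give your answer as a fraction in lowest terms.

List convergents until the denominator exceeds the bound:
a_0 = 6: 6/1  (≤ bound)
a_1 = 1: 7/1  (≤ bound)
a_2 = 2: 20/3  (≤ bound)
a_3 = 1: 27/4  (> 3, stop)

20/3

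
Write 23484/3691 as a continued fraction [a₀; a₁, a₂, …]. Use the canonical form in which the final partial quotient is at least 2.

Repeatedly divide and take the remainder:
23484 = 6·3691 + 1338, so a_0 = 6
3691 = 2·1338 + 1015, so a_1 = 2
1338 = 1·1015 + 323, so a_2 = 1
1015 = 3·323 + 46, so a_3 = 3
323 = 7·46 + 1, so a_4 = 7
46 = 46·1 + 0, so a_5 = 46

[6; 2, 1, 3, 7, 46]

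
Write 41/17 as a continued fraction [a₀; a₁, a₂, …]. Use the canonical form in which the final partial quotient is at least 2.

[2; 2, 2, 3]

⌊41/17⌋ = 2, remainder 7
⌊17/7⌋ = 2, remainder 3
⌊7/3⌋ = 2, remainder 1
⌊3/1⌋ = 3, remainder 0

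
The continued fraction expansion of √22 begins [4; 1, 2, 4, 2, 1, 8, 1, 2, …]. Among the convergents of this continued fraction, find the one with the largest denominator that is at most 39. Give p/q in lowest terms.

136/29

a_0 = 4: 4/1  (≤ bound)
a_1 = 1: 5/1  (≤ bound)
a_2 = 2: 14/3  (≤ bound)
a_3 = 4: 61/13  (≤ bound)
a_4 = 2: 136/29  (≤ bound)
a_5 = 1: 197/42  (> 39, stop)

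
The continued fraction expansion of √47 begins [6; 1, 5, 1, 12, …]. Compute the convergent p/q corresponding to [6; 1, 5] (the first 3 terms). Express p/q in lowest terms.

Use the convergent recurrence hₖ = aₖ·hₖ₋₁ + hₖ₋₂ (and likewise for the denominators kₖ):
a_0 = 6: 6/1
a_1 = 1: 7/1
a_2 = 5: 41/6

41/6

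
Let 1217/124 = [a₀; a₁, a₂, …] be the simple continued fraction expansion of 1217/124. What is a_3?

Run the Euclidean algorithm, recording each quotient:
1217 = 9·124 + 101, so a_0 = 9
124 = 1·101 + 23, so a_1 = 1
101 = 4·23 + 9, so a_2 = 4
23 = 2·9 + 5, so a_3 = 2

2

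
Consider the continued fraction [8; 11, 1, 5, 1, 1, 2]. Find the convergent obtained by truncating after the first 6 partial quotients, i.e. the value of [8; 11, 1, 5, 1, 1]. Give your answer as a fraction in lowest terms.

Collapse the nested fraction from the inside out:
Start with 1.
1 + 1/(1/1) = 1 + 1/1 = 2/1
5 + 1/(2/1) = 5 + 1/2 = 11/2
1 + 1/(11/2) = 1 + 2/11 = 13/11
11 + 1/(13/11) = 11 + 11/13 = 154/13
8 + 1/(154/13) = 8 + 13/154 = 1245/154

1245/154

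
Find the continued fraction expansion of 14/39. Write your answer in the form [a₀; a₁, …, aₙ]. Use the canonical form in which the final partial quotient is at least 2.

[0; 2, 1, 3, 1, 2]

Run the Euclidean algorithm, recording each quotient:
⌊14/39⌋ = 0, remainder 14
⌊39/14⌋ = 2, remainder 11
⌊14/11⌋ = 1, remainder 3
⌊11/3⌋ = 3, remainder 2
⌊3/2⌋ = 1, remainder 1
⌊2/1⌋ = 2, remainder 0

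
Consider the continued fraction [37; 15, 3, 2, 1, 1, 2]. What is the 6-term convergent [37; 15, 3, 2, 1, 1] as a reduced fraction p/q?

9637/260

Use the convergent recurrence hₖ = aₖ·hₖ₋₁ + hₖ₋₂ (and likewise for the denominators kₖ):
a_0 = 37: 37/1
a_1 = 15: 556/15
a_2 = 3: 1705/46
a_3 = 2: 3966/107
a_4 = 1: 5671/153
a_5 = 1: 9637/260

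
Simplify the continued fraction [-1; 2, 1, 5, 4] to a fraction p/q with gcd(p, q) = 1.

Build up convergents one term at a time:
a_0 = -1: -1/1
a_1 = 2: -1/2
a_2 = 1: -2/3
a_3 = 5: -11/17
a_4 = 4: -46/71

-46/71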